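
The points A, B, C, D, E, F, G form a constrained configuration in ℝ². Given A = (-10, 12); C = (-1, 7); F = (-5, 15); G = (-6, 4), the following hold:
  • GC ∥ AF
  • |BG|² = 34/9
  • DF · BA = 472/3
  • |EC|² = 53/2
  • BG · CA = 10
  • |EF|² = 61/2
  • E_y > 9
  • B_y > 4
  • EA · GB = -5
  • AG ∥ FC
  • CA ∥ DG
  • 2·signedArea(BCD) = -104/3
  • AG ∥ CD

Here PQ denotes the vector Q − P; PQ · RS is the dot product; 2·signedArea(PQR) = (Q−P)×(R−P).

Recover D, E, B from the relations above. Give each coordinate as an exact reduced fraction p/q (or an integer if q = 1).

B = (-13/3, 5)
D = (3, -1)
E = (-11/2, 19/2)

1. D_x = 3  [CA ∥ DG ∩ AG ∥ CD]
2. D_y = -1  [CA ∥ DG ∩ AG ∥ CD]
   → D = (3, -1)
3. B_x = -13/3  [BG · CA = 10 ∩ 2·signedArea(BCD) = -104/3]
4. B_y = 5  [BG · CA = 10 ∩ 2·signedArea(BCD) = -104/3]
   → B = (-13/3, 5)
5. E_x = -11/2  [line -5/3·x + -1·y + 1/3 = 0 ∩ |EC|² = 53/2]
6. E_y = 19/2  [line -5/3·x + -1·y + 1/3 = 0 ∩ |EC|² = 53/2]
   → E = (-11/2, 19/2)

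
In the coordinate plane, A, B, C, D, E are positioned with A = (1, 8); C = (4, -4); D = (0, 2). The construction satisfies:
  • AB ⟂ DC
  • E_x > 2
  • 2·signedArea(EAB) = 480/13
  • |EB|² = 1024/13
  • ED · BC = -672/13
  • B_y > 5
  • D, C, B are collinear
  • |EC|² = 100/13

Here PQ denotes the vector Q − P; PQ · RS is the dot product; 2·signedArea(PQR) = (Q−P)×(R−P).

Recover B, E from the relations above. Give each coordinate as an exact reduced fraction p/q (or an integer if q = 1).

1. B_x = -32/13  [D, C, B are collinear ∩ AB ⟂ DC]
2. B_y = 74/13  [D, C, B are collinear ∩ AB ⟂ DC]
   → B = (-32/13, 74/13)
3. E_x = 32/13  [line -84/13·x + 126/13·y + 420/13 = 0 ∩ |EB|² = 1024/13]
4. E_y = -22/13  [line -84/13·x + 126/13·y + 420/13 = 0 ∩ |EB|² = 1024/13]
   → E = (32/13, -22/13)

B = (-32/13, 74/13)
E = (32/13, -22/13)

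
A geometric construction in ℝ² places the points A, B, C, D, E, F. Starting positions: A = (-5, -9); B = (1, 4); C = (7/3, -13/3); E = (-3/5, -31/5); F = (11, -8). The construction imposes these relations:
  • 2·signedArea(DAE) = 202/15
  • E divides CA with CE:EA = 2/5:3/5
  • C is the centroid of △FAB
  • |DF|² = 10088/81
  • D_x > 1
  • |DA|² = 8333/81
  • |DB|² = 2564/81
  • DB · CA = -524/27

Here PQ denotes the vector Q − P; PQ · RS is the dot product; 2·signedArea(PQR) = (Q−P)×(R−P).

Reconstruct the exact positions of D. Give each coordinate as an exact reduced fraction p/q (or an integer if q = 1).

1. D_x = 17/9  [2·signedArea(DAE) = 202/15 ∩ DB · CA = -524/27]
2. D_y = -14/9  [2·signedArea(DAE) = 202/15 ∩ DB · CA = -524/27]
   → D = (17/9, -14/9)

D = (17/9, -14/9)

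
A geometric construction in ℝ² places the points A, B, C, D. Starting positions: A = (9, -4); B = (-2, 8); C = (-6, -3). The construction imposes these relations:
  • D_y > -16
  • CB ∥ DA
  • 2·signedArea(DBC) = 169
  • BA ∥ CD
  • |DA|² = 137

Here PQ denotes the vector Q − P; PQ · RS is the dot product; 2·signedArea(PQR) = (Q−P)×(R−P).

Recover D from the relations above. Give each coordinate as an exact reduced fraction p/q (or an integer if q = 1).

1. D_x = 5  [CB ∥ DA ∩ BA ∥ CD]
2. D_y = -15  [CB ∥ DA ∩ BA ∥ CD]
   → D = (5, -15)

D = (5, -15)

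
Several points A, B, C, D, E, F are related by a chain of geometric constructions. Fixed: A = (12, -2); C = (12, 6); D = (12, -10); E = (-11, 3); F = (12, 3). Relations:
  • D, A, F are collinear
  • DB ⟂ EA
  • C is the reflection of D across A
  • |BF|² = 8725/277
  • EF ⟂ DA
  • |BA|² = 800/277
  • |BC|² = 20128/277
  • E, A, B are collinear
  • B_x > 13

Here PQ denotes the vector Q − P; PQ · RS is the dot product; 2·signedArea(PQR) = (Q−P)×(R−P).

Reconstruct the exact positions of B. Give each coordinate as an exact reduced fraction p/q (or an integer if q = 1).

1. B_x = 3784/277  [E, A, B are collinear ∩ DB ⟂ EA]
2. B_y = -654/277  [E, A, B are collinear ∩ DB ⟂ EA]
   → B = (3784/277, -654/277)

B = (3784/277, -654/277)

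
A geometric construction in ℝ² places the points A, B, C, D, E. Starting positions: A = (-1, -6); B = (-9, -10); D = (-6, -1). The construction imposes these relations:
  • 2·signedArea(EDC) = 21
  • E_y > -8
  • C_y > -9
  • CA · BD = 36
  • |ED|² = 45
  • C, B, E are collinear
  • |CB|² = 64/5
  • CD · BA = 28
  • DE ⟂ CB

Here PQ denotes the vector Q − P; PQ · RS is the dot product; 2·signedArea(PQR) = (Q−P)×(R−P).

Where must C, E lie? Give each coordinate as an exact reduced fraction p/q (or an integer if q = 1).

C = (-29/5, -42/5)
E = (-3, -7)

1. C_x = -29/5  [CD · BA = 28 ∩ CA · BD = 36]
2. C_y = -42/5  [CD · BA = 28 ∩ CA · BD = 36]
   → C = (-29/5, -42/5)
3. E_x = -3  [C, B, E are collinear ∩ DE ⟂ CB]
4. E_y = -7  [C, B, E are collinear ∩ DE ⟂ CB]
   → E = (-3, -7)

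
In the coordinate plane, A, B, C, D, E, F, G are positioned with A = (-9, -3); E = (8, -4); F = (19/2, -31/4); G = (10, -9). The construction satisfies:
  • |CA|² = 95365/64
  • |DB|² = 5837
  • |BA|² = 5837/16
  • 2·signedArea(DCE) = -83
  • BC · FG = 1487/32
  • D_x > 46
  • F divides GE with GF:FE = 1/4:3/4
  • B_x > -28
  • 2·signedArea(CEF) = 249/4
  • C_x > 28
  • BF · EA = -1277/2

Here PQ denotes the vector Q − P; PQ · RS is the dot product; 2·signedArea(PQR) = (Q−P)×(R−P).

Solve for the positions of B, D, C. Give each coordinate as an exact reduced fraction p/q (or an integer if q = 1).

1. C_x = 113/4  [line 15/4·x + 3/2·y + -345/4 = 0 ∩ |CA|² = 95365/64]
2. C_y = -105/8  [line 15/4·x + 3/2·y + -345/4 = 0 ∩ |CA|² = 95365/64]
   → C = (113/4, -105/8)
3. B_x = -55/2  [BF · EA = -1277/2 ∩ BC · FG = 1487/32]
4. B_y = 7/4  [BF · EA = -1277/2 ∩ BC · FG = 1487/32]
   → B = (-55/2, 7/4)
5. D_x = 93/2  [line -73/8·x + -81/4·y + 75 = 0 ∩ |DB|² = 5837]
6. D_y = -69/4  [line -73/8·x + -81/4·y + 75 = 0 ∩ |DB|² = 5837]
   → D = (93/2, -69/4)

B = (-55/2, 7/4)
C = (113/4, -105/8)
D = (93/2, -69/4)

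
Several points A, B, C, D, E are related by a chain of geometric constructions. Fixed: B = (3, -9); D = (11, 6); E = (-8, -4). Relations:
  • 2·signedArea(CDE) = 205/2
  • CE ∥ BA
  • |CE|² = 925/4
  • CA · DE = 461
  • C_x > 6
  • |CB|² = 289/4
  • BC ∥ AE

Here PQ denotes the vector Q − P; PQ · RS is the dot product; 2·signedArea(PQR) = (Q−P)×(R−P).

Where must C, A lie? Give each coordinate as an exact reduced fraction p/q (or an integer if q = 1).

A = (-12, -23/2)
C = (7, -3/2)

1. C_x = 7  [line 10·x + -19·y + -197/2 = 0 ∩ |CB|² = 289/4]
2. C_y = -3/2  [line 10·x + -19·y + -197/2 = 0 ∩ |CB|² = 289/4]
   → C = (7, -3/2)
3. A_x = -12  [BC ∥ AE ∩ CE ∥ BA]
4. A_y = -23/2  [BC ∥ AE ∩ CE ∥ BA]
   → A = (-12, -23/2)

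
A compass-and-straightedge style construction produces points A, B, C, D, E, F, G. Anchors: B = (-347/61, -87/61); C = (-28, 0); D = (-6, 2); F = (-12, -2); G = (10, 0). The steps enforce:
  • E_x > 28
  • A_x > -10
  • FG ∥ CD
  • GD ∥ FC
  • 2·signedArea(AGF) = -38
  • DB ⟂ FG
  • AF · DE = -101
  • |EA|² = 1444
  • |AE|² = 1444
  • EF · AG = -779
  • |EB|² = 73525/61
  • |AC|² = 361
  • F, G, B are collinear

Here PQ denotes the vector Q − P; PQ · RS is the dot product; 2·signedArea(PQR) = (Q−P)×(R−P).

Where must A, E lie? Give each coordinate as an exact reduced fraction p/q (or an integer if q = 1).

1. A_x = -9  [line 2·x + -22·y + 18 = 0 ∩ |AC|² = 361]
2. A_y = 0  [line 2·x + -22·y + 18 = 0 ∩ |AC|² = 361]
   → A = (-9, 0)
3. E_x = 29  [AF · DE = -101 ∩ EF · AG = -779]
4. E_y = 0  [AF · DE = -101 ∩ EF · AG = -779]
   → E = (29, 0)

A = (-9, 0)
E = (29, 0)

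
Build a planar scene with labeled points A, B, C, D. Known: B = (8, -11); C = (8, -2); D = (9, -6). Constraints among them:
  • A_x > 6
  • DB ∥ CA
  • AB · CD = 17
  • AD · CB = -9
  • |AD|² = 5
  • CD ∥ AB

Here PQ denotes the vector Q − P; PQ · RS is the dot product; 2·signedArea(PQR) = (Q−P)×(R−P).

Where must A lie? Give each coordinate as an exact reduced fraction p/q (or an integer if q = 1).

A = (7, -7)

1. A_x = 7  [CD ∥ AB ∩ DB ∥ CA]
2. A_y = -7  [CD ∥ AB ∩ DB ∥ CA]
   → A = (7, -7)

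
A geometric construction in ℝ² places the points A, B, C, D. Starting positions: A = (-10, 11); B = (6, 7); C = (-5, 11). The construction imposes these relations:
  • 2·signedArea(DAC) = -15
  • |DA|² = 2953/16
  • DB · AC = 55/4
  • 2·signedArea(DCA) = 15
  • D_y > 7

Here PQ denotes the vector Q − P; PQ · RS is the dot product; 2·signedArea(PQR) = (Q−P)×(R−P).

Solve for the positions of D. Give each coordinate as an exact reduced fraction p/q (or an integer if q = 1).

D = (13/4, 8)

1. D_x = 13/4  [2·signedArea(DAC) = -15 ∩ DB · AC = 55/4]
2. D_y = 8  [2·signedArea(DAC) = -15 ∩ DB · AC = 55/4]
   → D = (13/4, 8)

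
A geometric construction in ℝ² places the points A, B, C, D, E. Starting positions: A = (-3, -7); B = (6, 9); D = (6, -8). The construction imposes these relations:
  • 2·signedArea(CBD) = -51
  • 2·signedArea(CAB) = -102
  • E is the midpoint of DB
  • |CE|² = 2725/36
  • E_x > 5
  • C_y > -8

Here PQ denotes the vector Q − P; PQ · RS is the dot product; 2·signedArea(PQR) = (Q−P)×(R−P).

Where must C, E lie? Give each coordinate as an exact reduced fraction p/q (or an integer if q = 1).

C = (3, -23/3)
E = (6, 1/2)

1. C_x = 3  [2·signedArea(CAB) = -102 ∩ 2·signedArea(CBD) = -51]
2. C_y = -23/3  [2·signedArea(CAB) = -102 ∩ 2·signedArea(CBD) = -51]
   → C = (3, -23/3)
3. E_x = 6  [E is the midpoint of DB]
4. E_y = 1/2  [E is the midpoint of DB]
   → E = (6, 1/2)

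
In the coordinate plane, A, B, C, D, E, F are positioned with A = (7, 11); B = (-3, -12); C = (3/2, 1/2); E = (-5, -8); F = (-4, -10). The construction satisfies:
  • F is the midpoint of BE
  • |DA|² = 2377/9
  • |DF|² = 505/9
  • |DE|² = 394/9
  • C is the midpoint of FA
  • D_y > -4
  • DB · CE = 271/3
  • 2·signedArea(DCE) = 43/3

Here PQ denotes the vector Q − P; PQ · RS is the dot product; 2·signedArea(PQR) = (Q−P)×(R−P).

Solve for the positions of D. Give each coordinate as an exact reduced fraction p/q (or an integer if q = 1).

D = (0, -11/3)

1. D_x = 0  [2·signedArea(DCE) = 43/3 ∩ DB · CE = 271/3]
2. D_y = -11/3  [2·signedArea(DCE) = 43/3 ∩ DB · CE = 271/3]
   → D = (0, -11/3)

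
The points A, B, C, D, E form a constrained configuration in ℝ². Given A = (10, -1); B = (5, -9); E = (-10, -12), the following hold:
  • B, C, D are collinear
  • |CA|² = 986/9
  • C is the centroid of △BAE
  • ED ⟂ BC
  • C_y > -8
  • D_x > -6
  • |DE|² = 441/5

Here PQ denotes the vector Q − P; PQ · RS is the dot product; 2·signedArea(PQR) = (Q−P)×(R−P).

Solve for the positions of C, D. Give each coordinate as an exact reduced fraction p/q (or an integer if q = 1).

1. C_x = 5/3  [C is the centroid of △BAE]
2. C_y = -22/3  [C is the centroid of △BAE]
   → C = (5/3, -22/3)
3. D_x = -29/5  [B, C, D are collinear ∩ ED ⟂ BC]
4. D_y = -18/5  [B, C, D are collinear ∩ ED ⟂ BC]
   → D = (-29/5, -18/5)

C = (5/3, -22/3)
D = (-29/5, -18/5)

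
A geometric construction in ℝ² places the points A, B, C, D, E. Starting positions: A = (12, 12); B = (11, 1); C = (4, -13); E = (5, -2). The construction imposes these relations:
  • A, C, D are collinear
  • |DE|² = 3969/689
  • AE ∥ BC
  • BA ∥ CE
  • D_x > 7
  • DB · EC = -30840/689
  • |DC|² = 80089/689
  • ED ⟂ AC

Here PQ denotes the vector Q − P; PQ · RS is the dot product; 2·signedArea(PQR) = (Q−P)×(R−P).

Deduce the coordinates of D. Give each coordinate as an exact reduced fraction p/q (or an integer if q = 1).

1. D_x = 5020/689  [A, C, D are collinear ∩ ED ⟂ AC]
2. D_y = -1882/689  [A, C, D are collinear ∩ ED ⟂ AC]
   → D = (5020/689, -1882/689)

D = (5020/689, -1882/689)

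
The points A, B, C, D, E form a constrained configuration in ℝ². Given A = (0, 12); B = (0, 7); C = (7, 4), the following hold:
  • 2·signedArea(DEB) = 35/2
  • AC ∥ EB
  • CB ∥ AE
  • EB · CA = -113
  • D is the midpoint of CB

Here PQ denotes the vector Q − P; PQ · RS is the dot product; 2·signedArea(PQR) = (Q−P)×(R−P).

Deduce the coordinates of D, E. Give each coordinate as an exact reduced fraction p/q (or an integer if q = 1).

D = (7/2, 11/2)
E = (-7, 15)

1. D_x = 7/2  [D is the midpoint of CB]
2. D_y = 11/2  [D is the midpoint of CB]
   → D = (7/2, 11/2)
3. E_x = -7  [AC ∥ EB ∩ CB ∥ AE]
4. E_y = 15  [AC ∥ EB ∩ CB ∥ AE]
   → E = (-7, 15)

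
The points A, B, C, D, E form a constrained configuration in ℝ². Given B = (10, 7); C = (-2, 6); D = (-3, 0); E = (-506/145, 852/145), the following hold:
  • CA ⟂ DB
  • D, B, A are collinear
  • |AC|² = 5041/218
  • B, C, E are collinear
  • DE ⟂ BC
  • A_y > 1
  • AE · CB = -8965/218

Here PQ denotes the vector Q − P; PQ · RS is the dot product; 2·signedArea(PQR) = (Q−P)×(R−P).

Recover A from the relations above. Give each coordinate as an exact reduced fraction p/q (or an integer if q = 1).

A = (61/218, 385/218)

1. A_x = 61/218  [D, B, A are collinear ∩ CA ⟂ DB]
2. A_y = 385/218  [D, B, A are collinear ∩ CA ⟂ DB]
   → A = (61/218, 385/218)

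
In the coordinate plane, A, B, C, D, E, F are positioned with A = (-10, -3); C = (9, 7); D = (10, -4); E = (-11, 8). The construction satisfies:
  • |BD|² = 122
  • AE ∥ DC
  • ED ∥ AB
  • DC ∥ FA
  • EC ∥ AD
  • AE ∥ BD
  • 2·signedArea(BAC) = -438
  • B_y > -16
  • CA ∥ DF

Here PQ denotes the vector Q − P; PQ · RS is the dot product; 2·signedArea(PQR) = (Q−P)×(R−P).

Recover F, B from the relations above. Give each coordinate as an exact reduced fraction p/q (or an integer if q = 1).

B = (11, -15)
F = (-9, -14)

1. F_x = -9  [DC ∥ FA ∩ CA ∥ DF]
2. F_y = -14  [DC ∥ FA ∩ CA ∥ DF]
   → F = (-9, -14)
3. B_x = 11  [AE ∥ BD ∩ ED ∥ AB]
4. B_y = -15  [AE ∥ BD ∩ ED ∥ AB]
   → B = (11, -15)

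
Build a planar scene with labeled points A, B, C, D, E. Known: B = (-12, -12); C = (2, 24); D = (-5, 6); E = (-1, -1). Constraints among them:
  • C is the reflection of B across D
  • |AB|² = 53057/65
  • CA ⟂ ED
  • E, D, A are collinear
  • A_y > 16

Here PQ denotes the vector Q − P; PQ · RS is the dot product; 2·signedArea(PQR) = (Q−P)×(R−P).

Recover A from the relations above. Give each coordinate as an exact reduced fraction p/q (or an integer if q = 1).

1. A_x = -717/65  [E, D, A are collinear ∩ CA ⟂ ED]
2. A_y = 1076/65  [E, D, A are collinear ∩ CA ⟂ ED]
   → A = (-717/65, 1076/65)

A = (-717/65, 1076/65)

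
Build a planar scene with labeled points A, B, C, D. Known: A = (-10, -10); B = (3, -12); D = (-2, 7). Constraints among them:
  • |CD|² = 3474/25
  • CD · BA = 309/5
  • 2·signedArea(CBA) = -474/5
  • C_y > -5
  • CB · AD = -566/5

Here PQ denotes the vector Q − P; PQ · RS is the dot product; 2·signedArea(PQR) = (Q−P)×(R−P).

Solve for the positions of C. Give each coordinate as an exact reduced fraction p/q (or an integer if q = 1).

C = (1, -22/5)

1. C_x = 1  [CD · BA = 309/5 ∩ CB · AD = -566/5]
2. C_y = -22/5  [CD · BA = 309/5 ∩ CB · AD = -566/5]
   → C = (1, -22/5)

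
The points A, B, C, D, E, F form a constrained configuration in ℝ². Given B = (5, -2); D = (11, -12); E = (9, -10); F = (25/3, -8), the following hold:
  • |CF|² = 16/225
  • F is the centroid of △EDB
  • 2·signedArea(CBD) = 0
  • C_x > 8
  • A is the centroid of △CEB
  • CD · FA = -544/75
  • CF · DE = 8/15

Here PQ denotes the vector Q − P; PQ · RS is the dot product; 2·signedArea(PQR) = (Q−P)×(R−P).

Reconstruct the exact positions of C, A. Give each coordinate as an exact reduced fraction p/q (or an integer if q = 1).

1. C_x = 43/5  [2·signedArea(CBD) = 0 ∩ CF · DE = 8/15]
2. C_y = -8  [2·signedArea(CBD) = 0 ∩ CF · DE = 8/15]
   → C = (43/5, -8)
3. A_x = 113/15  [A is the centroid of △CEB]
4. A_y = -20/3  [A is the centroid of △CEB]
   → A = (113/15, -20/3)

A = (113/15, -20/3)
C = (43/5, -8)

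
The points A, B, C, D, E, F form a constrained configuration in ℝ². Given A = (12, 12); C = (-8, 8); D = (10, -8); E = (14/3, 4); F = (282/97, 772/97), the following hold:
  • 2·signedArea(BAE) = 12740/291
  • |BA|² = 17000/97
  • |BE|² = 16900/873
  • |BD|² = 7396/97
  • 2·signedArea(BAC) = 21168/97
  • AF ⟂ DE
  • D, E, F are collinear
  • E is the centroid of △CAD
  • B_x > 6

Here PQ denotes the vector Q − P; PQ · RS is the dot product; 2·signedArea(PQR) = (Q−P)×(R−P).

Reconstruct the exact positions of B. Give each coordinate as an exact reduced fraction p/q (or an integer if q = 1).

B = (626/97, -2/97)

1. B_x = 626/97  [2·signedArea(BAC) = 21168/97 ∩ 2·signedArea(BAE) = 12740/291]
2. B_y = -2/97  [2·signedArea(BAC) = 21168/97 ∩ 2·signedArea(BAE) = 12740/291]
   → B = (626/97, -2/97)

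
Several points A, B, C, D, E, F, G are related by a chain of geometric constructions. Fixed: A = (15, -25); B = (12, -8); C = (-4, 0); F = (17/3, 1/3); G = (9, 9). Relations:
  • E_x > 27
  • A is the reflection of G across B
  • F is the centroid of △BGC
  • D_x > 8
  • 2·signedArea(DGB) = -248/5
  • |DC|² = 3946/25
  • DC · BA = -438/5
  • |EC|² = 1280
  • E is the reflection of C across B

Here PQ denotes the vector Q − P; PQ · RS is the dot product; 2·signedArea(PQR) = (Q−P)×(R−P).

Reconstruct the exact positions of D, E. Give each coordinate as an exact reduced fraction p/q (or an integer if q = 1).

D = (41/5, -3)
E = (28, -16)

1. D_x = 41/5  [2·signedArea(DGB) = -248/5 ∩ DC · BA = -438/5]
2. D_y = -3  [2·signedArea(DGB) = -248/5 ∩ DC · BA = -438/5]
   → D = (41/5, -3)
3. E_x = 28  [E is the reflection of C across B]
4. E_y = -16  [E is the reflection of C across B]
   → E = (28, -16)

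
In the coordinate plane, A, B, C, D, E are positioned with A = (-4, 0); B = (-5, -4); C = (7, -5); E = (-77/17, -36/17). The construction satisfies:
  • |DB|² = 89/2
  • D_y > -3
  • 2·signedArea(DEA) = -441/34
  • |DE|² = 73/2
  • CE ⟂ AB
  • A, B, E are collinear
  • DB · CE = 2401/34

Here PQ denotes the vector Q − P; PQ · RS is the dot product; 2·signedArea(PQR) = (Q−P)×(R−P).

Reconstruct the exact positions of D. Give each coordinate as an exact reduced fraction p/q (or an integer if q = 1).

1. D_x = 3/2  [line -36/17·x + 9/17·y + 9/2 = 0 ∩ |DE|² = 73/2]
2. D_y = -5/2  [line -36/17·x + 9/17·y + 9/2 = 0 ∩ |DE|² = 73/2]
   → D = (3/2, -5/2)

D = (3/2, -5/2)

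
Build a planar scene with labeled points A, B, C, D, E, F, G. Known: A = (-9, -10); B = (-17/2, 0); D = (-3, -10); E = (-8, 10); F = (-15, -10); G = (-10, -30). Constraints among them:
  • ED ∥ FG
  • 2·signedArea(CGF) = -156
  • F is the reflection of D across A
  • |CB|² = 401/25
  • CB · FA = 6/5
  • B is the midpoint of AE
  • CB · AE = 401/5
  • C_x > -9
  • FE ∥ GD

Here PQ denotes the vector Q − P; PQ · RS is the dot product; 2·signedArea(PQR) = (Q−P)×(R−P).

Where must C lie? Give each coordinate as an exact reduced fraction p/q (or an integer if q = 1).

C = (-87/10, -4)

1. C_x = -87/10  [2·signedArea(CGF) = -156 ∩ CB · FA = 6/5]
2. C_y = -4  [2·signedArea(CGF) = -156 ∩ CB · FA = 6/5]
   → C = (-87/10, -4)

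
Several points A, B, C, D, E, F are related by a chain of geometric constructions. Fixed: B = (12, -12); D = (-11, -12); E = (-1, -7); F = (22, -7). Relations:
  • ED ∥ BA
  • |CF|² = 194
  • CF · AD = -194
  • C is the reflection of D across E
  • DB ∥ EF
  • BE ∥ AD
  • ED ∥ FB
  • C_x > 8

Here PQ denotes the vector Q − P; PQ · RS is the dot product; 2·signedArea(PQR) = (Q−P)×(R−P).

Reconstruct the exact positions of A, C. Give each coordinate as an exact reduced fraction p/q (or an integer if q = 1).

1. A_x = 2  [BE ∥ AD ∩ ED ∥ BA]
2. A_y = -17  [BE ∥ AD ∩ ED ∥ BA]
   → A = (2, -17)
3. C_x = 9  [C is the reflection of D across E]
4. C_y = -2  [C is the reflection of D across E]
   → C = (9, -2)

A = (2, -17)
C = (9, -2)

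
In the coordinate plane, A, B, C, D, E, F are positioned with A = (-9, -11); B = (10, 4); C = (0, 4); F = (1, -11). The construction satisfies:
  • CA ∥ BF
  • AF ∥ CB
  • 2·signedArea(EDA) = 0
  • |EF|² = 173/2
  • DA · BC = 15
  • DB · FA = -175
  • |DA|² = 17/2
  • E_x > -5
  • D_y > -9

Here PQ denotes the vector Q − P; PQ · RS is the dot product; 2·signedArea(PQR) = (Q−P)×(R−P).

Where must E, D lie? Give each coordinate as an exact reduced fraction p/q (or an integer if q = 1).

1. D_x = -15/2  [DB · FA = -175]
2. D_y = -17/2  [|DA|² = 17/2]
   → D = (-15/2, -17/2)
3. E_x = -9/2  [line 5/2·x + -3/2·y + 6 = 0 ∩ |EF|² = 173/2]
4. E_y = -7/2  [line 5/2·x + -3/2·y + 6 = 0 ∩ |EF|² = 173/2]
   → E = (-9/2, -7/2)

D = (-15/2, -17/2)
E = (-9/2, -7/2)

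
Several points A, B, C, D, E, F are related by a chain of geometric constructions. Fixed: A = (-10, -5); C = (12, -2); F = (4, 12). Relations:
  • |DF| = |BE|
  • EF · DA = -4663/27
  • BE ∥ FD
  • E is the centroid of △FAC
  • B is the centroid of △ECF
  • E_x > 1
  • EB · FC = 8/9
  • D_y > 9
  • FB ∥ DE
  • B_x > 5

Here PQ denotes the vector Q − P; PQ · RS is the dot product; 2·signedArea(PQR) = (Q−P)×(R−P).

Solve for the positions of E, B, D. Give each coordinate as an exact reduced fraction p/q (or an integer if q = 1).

1. E_x = 2  [E is the centroid of △FAC]
2. E_y = 5/3  [E is the centroid of △FAC]
   → E = (2, 5/3)
3. B_x = 6  [B is the centroid of △ECF]
4. B_y = 35/9  [B is the centroid of △ECF]
   → B = (6, 35/9)
5. D_x = 0  [FB ∥ DE ∩ BE ∥ FD]
6. D_y = 88/9  [FB ∥ DE ∩ BE ∥ FD]
   → D = (0, 88/9)

B = (6, 35/9)
D = (0, 88/9)
E = (2, 5/3)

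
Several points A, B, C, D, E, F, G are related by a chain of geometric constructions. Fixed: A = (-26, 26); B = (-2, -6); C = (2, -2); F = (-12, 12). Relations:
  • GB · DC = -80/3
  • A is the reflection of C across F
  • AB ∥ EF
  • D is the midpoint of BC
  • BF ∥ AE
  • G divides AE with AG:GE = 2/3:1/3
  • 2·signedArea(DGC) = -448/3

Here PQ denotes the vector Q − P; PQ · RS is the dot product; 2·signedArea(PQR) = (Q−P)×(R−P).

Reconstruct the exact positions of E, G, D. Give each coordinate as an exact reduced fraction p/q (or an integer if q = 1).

1. E_x = -36  [AB ∥ EF ∩ BF ∥ AE]
2. E_y = 44  [AB ∥ EF ∩ BF ∥ AE]
   → E = (-36, 44)
3. G_x = -98/3  [G divides AE with AG:GE = 2/3:1/3]
4. G_y = 38  [G divides AE with AG:GE = 2/3:1/3]
   → G = (-98/3, 38)
5. D_x = 0  [D is the midpoint of BC]
6. D_y = -4  [D is the midpoint of BC]
   → D = (0, -4)

D = (0, -4)
E = (-36, 44)
G = (-98/3, 38)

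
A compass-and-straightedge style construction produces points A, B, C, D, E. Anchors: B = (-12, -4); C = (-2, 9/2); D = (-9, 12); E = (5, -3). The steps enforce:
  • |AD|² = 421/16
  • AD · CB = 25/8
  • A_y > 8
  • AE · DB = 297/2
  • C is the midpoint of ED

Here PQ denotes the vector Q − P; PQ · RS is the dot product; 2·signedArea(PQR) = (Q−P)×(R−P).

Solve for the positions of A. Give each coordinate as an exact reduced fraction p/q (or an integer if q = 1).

1. A_x = -11/2  [AE · DB = 297/2 ∩ AD · CB = 25/8]
2. A_y = 33/4  [AE · DB = 297/2 ∩ AD · CB = 25/8]
   → A = (-11/2, 33/4)

A = (-11/2, 33/4)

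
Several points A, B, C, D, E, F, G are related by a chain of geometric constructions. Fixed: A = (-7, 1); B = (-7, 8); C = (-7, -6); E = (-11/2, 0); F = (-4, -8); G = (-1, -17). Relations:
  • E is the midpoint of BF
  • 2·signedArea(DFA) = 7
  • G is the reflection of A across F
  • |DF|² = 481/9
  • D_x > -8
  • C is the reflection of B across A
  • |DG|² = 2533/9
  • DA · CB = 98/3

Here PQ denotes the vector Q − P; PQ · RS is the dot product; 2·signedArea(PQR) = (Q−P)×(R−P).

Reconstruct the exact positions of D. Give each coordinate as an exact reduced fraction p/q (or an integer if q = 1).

1. D_x = -7  [DA · CB = 98/3 ∩ 2·signedArea(DFA) = 7]
2. D_y = -4/3  [DA · CB = 98/3 ∩ 2·signedArea(DFA) = 7]
   → D = (-7, -4/3)

D = (-7, -4/3)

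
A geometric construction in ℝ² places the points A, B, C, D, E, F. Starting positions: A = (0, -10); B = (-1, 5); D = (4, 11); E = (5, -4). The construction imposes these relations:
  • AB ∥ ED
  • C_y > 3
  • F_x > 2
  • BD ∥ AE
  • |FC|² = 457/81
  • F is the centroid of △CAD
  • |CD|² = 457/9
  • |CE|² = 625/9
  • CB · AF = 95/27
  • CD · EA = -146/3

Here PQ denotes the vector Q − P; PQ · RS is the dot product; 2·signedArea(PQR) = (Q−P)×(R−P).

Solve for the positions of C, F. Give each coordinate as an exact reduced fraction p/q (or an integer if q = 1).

1. C_x = 8/3  [line 5·x + 6·y + -112/3 = 0 ∩ |CE|² = 625/9]
2. C_y = 4  [line 5·x + 6·y + -112/3 = 0 ∩ |CE|² = 625/9]
   → C = (8/3, 4)
3. F_x = 20/9  [F is the centroid of △CAD]
4. F_y = 5/3  [F is the centroid of △CAD]
   → F = (20/9, 5/3)

C = (8/3, 4)
F = (20/9, 5/3)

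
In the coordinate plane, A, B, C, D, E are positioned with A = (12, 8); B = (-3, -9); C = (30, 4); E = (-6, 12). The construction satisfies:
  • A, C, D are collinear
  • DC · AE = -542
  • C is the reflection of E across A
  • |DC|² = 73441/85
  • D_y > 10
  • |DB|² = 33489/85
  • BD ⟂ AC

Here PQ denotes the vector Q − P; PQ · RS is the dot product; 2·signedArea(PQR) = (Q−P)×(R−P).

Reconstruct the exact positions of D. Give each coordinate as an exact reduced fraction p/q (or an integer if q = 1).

1. D_x = 111/85  [A, C, D are collinear ∩ BD ⟂ AC]
2. D_y = 882/85  [A, C, D are collinear ∩ BD ⟂ AC]
   → D = (111/85, 882/85)

D = (111/85, 882/85)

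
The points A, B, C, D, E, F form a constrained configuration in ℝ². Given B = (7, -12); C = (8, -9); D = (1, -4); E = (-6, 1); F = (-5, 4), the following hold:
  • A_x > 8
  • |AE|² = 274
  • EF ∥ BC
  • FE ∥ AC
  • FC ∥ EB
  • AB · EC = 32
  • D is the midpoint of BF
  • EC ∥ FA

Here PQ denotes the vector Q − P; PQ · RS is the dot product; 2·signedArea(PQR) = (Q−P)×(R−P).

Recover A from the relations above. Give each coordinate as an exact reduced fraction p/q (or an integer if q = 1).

A = (9, -6)

1. A_x = 9  [FE ∥ AC ∩ EC ∥ FA]
2. A_y = -6  [FE ∥ AC ∩ EC ∥ FA]
   → A = (9, -6)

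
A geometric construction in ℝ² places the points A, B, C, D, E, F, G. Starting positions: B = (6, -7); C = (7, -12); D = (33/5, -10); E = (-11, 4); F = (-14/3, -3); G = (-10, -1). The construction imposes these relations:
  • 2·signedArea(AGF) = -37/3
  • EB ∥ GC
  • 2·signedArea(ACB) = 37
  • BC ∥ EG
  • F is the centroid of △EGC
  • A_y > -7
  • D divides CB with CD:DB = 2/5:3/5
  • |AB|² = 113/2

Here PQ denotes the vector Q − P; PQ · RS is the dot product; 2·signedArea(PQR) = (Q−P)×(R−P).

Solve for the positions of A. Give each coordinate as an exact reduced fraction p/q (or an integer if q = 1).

A = (-3/2, -13/2)

1. A_x = -3/2  [2·signedArea(ACB) = 37 ∩ 2·signedArea(AGF) = -37/3]
2. A_y = -13/2  [2·signedArea(ACB) = 37 ∩ 2·signedArea(AGF) = -37/3]
   → A = (-3/2, -13/2)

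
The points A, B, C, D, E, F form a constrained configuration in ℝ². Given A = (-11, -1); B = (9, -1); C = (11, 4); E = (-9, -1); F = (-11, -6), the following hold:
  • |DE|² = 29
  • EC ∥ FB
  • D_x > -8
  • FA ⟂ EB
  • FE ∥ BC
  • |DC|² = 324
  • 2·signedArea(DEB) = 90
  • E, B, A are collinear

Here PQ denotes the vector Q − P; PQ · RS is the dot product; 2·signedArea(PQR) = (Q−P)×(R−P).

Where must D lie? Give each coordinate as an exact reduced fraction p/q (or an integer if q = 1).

1. D_y = 4  [2·signedArea(DEB) = 90]
2. D_x = -7  [|DE|² = 29]
   → D = (-7, 4)

D = (-7, 4)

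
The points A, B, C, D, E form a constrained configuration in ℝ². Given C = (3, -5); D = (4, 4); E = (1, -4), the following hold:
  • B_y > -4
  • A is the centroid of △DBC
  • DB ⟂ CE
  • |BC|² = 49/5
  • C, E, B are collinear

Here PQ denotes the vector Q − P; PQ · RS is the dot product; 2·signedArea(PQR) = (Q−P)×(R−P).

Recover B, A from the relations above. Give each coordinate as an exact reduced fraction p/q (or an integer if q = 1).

1. B_x = 1/5  [C, E, B are collinear ∩ DB ⟂ CE]
2. B_y = -18/5  [C, E, B are collinear ∩ DB ⟂ CE]
   → B = (1/5, -18/5)
3. A_x = 12/5  [A is the centroid of △DBC]
4. A_y = -23/15  [A is the centroid of △DBC]
   → A = (12/5, -23/15)

A = (12/5, -23/15)
B = (1/5, -18/5)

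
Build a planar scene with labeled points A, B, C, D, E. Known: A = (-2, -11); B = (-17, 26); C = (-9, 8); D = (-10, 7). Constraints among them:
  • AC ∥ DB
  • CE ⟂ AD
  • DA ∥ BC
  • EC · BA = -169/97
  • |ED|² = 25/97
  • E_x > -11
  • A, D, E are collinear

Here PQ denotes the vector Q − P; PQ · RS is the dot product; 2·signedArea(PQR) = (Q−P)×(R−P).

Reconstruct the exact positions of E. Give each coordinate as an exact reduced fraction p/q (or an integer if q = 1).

1. E_x = -990/97  [A, D, E are collinear ∩ CE ⟂ AD]
2. E_y = 724/97  [A, D, E are collinear ∩ CE ⟂ AD]
   → E = (-990/97, 724/97)

E = (-990/97, 724/97)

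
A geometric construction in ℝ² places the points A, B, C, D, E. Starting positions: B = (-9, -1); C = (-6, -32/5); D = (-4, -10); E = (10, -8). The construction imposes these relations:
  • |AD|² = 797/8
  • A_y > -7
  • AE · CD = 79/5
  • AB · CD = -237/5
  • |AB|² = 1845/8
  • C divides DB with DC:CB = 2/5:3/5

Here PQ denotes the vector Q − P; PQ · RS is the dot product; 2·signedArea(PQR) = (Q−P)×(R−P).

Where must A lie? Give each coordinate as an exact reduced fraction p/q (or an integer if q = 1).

1. A_x = 21/4  [line -2·x + 18/5·y + 33 = 0 ∩ |AB|² = 1845/8]
2. A_y = -25/4  [line -2·x + 18/5·y + 33 = 0 ∩ |AB|² = 1845/8]
   → A = (21/4, -25/4)

A = (21/4, -25/4)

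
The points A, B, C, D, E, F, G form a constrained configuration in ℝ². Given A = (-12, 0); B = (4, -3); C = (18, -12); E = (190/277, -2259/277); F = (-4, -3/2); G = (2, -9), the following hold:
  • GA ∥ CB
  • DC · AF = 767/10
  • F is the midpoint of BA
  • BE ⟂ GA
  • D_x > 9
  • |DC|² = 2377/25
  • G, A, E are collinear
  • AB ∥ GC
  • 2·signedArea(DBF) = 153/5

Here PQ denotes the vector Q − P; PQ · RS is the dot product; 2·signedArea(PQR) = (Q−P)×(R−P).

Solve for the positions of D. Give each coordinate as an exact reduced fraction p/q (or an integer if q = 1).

1. D_x = 46/5  [2·signedArea(DBF) = 153/5 ∩ DC · AF = 767/10]
2. D_y = -39/5  [2·signedArea(DBF) = 153/5 ∩ DC · AF = 767/10]
   → D = (46/5, -39/5)

D = (46/5, -39/5)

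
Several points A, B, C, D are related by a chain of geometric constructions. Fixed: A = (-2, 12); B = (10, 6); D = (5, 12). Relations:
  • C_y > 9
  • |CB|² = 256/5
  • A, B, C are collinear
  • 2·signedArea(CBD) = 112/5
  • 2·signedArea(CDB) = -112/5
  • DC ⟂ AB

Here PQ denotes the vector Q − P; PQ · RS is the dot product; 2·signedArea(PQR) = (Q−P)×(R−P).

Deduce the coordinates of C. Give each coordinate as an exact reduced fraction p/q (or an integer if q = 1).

1. C_x = 18/5  [A, B, C are collinear ∩ DC ⟂ AB]
2. C_y = 46/5  [A, B, C are collinear ∩ DC ⟂ AB]
   → C = (18/5, 46/5)

C = (18/5, 46/5)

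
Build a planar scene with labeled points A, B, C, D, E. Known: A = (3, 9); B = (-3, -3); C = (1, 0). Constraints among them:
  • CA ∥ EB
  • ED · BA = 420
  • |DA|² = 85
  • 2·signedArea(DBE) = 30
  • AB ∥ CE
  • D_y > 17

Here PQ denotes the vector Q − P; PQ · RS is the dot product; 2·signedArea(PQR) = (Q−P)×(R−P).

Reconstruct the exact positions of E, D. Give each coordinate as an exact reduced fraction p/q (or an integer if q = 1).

1. E_x = -5  [CA ∥ EB ∩ AB ∥ CE]
2. E_y = -12  [CA ∥ EB ∩ AB ∥ CE]
   → E = (-5, -12)
3. D_x = 5  [2·signedArea(DBE) = 30 ∩ ED · BA = 420]
4. D_y = 18  [2·signedArea(DBE) = 30 ∩ ED · BA = 420]
   → D = (5, 18)

D = (5, 18)
E = (-5, -12)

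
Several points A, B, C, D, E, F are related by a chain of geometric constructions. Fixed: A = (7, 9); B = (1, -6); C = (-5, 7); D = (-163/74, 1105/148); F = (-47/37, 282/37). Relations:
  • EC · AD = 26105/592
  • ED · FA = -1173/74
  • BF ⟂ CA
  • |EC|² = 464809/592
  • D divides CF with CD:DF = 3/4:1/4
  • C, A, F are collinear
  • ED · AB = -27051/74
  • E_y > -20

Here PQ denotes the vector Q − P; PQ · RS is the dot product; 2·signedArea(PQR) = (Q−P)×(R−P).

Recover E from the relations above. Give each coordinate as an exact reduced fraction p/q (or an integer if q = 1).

1. E_x = 311/74  [ED · FA = -1173/74 ∩ ED · AB = -27051/74]
2. E_y = -2881/148  [ED · FA = -1173/74 ∩ ED · AB = -27051/74]
   → E = (311/74, -2881/148)

E = (311/74, -2881/148)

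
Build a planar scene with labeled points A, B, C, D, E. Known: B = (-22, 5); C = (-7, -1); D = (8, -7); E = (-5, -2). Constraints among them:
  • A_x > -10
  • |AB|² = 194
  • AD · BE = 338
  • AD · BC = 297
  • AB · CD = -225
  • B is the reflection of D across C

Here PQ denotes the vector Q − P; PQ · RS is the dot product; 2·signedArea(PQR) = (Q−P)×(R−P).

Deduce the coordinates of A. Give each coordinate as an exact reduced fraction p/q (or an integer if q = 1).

1. A_x = -9  [AD · BC = 297 ∩ AD · BE = 338]
2. A_y = 0  [AD · BC = 297 ∩ AD · BE = 338]
   → A = (-9, 0)

A = (-9, 0)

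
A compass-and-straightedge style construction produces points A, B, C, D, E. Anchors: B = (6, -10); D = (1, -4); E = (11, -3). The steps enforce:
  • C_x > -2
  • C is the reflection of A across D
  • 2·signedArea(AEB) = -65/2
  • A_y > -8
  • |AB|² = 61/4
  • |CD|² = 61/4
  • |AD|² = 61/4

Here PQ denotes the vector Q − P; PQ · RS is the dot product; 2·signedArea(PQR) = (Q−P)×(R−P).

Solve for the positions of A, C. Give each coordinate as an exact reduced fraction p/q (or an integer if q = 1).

A = (7/2, -7)
C = (-3/2, -1)

1. A_x = 7/2  [line 7·x + -5·y + -119/2 = 0 ∩ |AB|² = 61/4]
2. A_y = -7  [line 7·x + -5·y + -119/2 = 0 ∩ |AB|² = 61/4]
   → A = (7/2, -7)
3. C_x = -3/2  [C is the reflection of A across D]
4. C_y = -1  [C is the reflection of A across D]
   → C = (-3/2, -1)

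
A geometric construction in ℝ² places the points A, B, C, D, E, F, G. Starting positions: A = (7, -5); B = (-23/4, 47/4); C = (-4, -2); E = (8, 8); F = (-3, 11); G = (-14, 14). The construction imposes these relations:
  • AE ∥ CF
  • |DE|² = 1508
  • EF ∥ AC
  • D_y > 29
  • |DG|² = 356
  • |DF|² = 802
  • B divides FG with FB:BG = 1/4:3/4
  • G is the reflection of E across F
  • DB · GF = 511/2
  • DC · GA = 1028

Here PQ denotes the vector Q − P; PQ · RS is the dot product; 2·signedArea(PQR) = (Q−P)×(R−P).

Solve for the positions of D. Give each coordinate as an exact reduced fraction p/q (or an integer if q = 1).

1. D_x = -24  [DB · GF = 511/2 ∩ DC · GA = 1028]
2. D_y = 30  [DB · GF = 511/2 ∩ DC · GA = 1028]
   → D = (-24, 30)

D = (-24, 30)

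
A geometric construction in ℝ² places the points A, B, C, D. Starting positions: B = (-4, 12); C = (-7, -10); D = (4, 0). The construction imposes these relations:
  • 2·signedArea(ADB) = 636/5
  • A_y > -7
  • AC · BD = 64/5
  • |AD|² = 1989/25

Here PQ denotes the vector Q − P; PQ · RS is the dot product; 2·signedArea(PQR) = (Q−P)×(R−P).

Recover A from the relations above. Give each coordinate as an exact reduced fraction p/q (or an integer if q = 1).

A = (-13/5, -6)

1. A_x = -13/5  [AC · BD = 64/5 ∩ 2·signedArea(ADB) = 636/5]
2. A_y = -6  [AC · BD = 64/5 ∩ 2·signedArea(ADB) = 636/5]
   → A = (-13/5, -6)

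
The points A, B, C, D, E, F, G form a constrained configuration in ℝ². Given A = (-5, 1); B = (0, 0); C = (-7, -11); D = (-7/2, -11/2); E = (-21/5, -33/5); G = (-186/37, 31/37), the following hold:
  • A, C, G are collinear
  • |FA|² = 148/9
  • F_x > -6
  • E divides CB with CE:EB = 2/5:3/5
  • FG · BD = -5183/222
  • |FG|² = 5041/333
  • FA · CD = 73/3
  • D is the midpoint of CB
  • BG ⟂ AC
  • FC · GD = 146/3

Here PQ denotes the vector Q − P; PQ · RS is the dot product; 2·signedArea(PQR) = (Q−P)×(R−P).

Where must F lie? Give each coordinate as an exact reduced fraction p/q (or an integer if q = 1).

1. F_x = -17/3  [FA · CD = 73/3 ∩ FC · GD = 146/3]
2. F_y = -3  [FA · CD = 73/3 ∩ FC · GD = 146/3]
   → F = (-17/3, -3)

F = (-17/3, -3)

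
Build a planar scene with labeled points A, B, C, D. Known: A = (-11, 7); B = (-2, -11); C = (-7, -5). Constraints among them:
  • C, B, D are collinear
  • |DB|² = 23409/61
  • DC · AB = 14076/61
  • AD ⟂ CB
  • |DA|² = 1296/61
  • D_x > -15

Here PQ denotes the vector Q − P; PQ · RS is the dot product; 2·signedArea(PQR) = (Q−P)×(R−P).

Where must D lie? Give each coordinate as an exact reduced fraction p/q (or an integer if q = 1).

D = (-887/61, 247/61)

1. D_x = -887/61  [C, B, D are collinear ∩ AD ⟂ CB]
2. D_y = 247/61  [C, B, D are collinear ∩ AD ⟂ CB]
   → D = (-887/61, 247/61)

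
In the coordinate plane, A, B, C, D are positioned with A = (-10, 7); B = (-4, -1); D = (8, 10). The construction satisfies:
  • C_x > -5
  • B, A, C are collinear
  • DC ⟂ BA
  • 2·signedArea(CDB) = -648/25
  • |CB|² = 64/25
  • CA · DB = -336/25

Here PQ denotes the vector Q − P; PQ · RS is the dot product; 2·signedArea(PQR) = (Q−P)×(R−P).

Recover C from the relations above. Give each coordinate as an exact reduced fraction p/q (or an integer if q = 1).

1. C_x = -124/25  [B, A, C are collinear ∩ DC ⟂ BA]
2. C_y = 7/25  [B, A, C are collinear ∩ DC ⟂ BA]
   → C = (-124/25, 7/25)

C = (-124/25, 7/25)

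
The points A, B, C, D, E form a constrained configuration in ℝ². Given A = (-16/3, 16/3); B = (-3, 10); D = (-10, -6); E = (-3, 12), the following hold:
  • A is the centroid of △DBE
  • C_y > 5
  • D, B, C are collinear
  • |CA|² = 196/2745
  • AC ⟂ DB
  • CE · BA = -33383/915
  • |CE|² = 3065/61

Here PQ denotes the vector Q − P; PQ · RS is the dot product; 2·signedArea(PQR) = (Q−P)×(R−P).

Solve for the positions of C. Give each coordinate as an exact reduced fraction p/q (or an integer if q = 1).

C = (-1552/305, 1594/305)

1. C_x = -1552/305  [D, B, C are collinear ∩ AC ⟂ DB]
2. C_y = 1594/305  [D, B, C are collinear ∩ AC ⟂ DB]
   → C = (-1552/305, 1594/305)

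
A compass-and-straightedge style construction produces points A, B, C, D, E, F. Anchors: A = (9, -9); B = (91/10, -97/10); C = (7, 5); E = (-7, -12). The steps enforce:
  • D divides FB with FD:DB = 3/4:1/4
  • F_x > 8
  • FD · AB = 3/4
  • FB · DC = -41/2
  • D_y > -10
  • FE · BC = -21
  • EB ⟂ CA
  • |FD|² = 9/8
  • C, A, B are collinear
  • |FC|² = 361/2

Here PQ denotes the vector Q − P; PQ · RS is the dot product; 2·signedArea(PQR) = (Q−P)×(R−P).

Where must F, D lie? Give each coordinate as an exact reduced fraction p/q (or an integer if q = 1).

1. F_x = 89/10  [line 21/10·x + -147/10·y + -1407/10 = 0 ∩ |FC|² = 361/2]
2. F_y = -83/10  [line 21/10·x + -147/10·y + -1407/10 = 0 ∩ |FC|² = 361/2]
   → F = (89/10, -83/10)
3. D_x = 181/20  [FD · AB = 3/4 ∩ D divides FB with FD:DB = 3/4:1/4]
4. D_y = -187/20  [FD · AB = 3/4 ∩ D divides FB with FD:DB = 3/4:1/4]
   → D = (181/20, -187/20)

D = (181/20, -187/20)
F = (89/10, -83/10)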